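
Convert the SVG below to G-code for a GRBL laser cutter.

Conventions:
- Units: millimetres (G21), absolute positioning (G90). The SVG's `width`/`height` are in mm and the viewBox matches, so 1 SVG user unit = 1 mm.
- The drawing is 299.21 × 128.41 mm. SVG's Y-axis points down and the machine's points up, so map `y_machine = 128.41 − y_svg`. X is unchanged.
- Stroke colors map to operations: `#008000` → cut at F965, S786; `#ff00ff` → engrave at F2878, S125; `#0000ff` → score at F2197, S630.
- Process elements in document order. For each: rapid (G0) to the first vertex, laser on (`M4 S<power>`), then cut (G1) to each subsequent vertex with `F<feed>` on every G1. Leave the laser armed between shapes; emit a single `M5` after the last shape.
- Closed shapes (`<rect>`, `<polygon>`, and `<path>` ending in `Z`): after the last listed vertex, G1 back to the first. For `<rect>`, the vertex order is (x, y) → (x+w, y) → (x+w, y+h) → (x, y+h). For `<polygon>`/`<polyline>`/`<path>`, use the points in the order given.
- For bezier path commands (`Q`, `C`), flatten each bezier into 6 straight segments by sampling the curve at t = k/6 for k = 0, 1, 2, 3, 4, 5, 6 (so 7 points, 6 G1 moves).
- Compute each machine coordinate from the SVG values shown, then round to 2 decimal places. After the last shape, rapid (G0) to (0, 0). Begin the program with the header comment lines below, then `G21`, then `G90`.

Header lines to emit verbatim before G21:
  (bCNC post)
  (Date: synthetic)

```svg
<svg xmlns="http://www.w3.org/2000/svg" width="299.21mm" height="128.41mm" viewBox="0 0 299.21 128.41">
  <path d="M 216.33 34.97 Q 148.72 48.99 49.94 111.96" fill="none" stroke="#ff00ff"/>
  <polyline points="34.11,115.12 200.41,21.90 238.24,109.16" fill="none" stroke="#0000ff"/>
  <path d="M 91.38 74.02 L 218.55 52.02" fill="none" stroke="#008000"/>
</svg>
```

(bCNC post)
(Date: synthetic)
G21
G90
G0 X216.33 Y93.44
M4 S125
G1 X192.93 Y87.41 F2878
G1 X167.79 Y78.65 F2878
G1 X140.93 Y67.18 F2878
G1 X112.33 Y52.99 F2878
G1 X82.00 Y36.08 F2878
G1 X49.94 Y16.45 F2878
G0 X34.11 Y13.29
M4 S630
G1 X200.41 Y106.51 F2197
G1 X238.24 Y19.25 F2197
G0 X91.38 Y54.39
M4 S786
G1 X218.55 Y76.39 F965
M5
G0 X0.00 Y0.00

Since the viewBox matches the mm dimensions, user units are millimetres directly. The only transform is the Y-flip y_m = 128.41 − y_svg.

Shape 1 is a quadratic bezier drawn with `<path>`. Its stroke #ff00ff means engrave at S125, F2878. After flipping Y the toolpath is (216.33,93.44) → (192.93,87.41) → (167.79,78.65) → (140.93,67.18) → (112.33,52.99) → (82.00,36.08) → (49.94,16.45).

Shape 2 is a open polyline drawn with `<polyline>`. Its stroke #0000ff means score at S630, F2197. After flipping Y the toolpath is (34.11,13.29) → (200.41,106.51) → (238.24,19.25).

Shape 3 is a line segment drawn with `<path>`. Its stroke #008000 means cut at S786, F965. After flipping Y the toolpath is (91.38,54.39) → (218.55,76.39).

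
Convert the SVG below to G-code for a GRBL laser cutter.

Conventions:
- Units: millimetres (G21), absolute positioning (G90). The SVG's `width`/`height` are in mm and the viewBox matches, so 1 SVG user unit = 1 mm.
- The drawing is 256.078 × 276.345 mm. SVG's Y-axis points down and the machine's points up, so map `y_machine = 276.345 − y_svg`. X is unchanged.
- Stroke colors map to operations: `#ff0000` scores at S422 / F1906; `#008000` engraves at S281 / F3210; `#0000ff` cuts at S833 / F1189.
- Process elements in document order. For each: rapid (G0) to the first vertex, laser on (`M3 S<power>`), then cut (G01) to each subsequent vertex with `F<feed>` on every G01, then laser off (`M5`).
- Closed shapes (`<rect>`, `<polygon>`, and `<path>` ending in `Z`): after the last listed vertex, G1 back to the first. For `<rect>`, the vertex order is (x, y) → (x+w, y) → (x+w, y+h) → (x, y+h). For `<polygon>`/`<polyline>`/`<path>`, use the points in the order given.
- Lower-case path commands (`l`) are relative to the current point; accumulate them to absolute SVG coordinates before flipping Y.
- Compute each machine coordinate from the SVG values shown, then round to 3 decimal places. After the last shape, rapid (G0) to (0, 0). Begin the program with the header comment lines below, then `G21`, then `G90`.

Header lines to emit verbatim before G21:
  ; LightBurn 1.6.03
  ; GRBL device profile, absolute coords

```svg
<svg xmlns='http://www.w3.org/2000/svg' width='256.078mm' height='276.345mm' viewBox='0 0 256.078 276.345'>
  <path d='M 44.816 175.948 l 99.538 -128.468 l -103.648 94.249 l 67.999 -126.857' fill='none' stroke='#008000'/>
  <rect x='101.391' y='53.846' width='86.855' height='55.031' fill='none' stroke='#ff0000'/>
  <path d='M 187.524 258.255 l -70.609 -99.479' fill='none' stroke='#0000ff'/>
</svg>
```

; LightBurn 1.6.03
; GRBL device profile, absolute coords
G21
G90
G0 X44.816 Y100.397
M3 S281
G01 X144.354 Y228.865 F3210
G01 X40.706 Y134.616 F3210
G01 X108.705 Y261.473 F3210
M5
G0 X101.391 Y222.499
M3 S422
G01 X188.246 Y222.499 F1906
G01 X188.246 Y167.468 F1906
G01 X101.391 Y167.468 F1906
G01 X101.391 Y222.499 F1906
M5
G0 X187.524 Y18.090
M3 S833
G01 X116.915 Y117.569 F1189
M5
G0 X0.000 Y0.000

1 u = 1 mm; y_m = 276.345 − y.

[1] `<path>` open polyline, #008000→engrave S281 F3210: (44.816,100.397) → (144.354,228.865) → (40.706,134.616) → (108.705,261.473)

[2] `<rect>` rectangle, #ff0000→score S422 F1906: (101.391,222.499) → (188.246,222.499) → (188.246,167.468) → (101.391,167.468) → (101.391,222.499) (closed)

[3] `<path>` line segment, #0000ff→cut S833 F1189: (187.524,18.090) → (116.915,117.569)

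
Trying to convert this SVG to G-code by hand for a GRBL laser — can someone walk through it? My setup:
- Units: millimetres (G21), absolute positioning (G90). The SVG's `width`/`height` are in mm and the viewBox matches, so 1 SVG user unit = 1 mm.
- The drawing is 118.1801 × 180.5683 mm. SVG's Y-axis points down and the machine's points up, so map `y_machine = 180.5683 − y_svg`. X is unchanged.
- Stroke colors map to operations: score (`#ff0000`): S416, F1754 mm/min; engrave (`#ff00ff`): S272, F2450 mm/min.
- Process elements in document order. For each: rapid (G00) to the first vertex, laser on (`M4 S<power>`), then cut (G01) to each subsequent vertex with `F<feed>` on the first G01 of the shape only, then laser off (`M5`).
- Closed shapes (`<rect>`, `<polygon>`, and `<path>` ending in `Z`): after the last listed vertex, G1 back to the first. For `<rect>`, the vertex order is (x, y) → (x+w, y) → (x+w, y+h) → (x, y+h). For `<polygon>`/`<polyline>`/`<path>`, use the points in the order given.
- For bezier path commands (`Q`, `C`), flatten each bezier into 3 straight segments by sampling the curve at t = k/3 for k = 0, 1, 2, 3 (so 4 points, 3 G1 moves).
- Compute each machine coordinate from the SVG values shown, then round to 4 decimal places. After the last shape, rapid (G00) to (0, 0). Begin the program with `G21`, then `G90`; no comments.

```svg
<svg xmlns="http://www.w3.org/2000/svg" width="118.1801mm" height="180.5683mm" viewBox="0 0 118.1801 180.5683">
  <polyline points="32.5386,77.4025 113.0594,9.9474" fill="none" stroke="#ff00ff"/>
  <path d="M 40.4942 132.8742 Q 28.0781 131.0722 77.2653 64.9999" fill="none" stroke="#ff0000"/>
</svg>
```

G21
G90
G00 X32.5386 Y103.1658
M4 S272
G01 X113.0594 Y170.6209 F2450
M5
G00 X40.4942 Y47.6941
M4 S416
G01 X39.0616 Y56.0366 F1754
G01 X51.3186 Y78.6613
G01 X77.2653 Y115.5684
M5
G00 X0.0000 Y0.0000

viewBox `0 0 118.1801 180.5683` with mm width/height → 1 unit = 1 mm. Flip: y_m = 180.5683 − y_svg.

**Shape 1** — `<polyline>` line segment, stroke `#ff00ff` → engrave (S272, F2450). Machine vertices: (32.5386,103.1658) → (113.0594,170.6209). Open path.

**Shape 2** — `<path>` quadratic bezier, stroke `#ff0000` → score (S416, F1754). Control points (SVG): P0=(40.4942,132.8742), P1=(28.0781,131.0722), P2=(77.2653,64.9999); sampled at t=k/3. Machine vertices: (40.4942,47.6941) → (39.0616,56.0366) → (51.3186,78.6613) → (77.2653,115.5684). Open path.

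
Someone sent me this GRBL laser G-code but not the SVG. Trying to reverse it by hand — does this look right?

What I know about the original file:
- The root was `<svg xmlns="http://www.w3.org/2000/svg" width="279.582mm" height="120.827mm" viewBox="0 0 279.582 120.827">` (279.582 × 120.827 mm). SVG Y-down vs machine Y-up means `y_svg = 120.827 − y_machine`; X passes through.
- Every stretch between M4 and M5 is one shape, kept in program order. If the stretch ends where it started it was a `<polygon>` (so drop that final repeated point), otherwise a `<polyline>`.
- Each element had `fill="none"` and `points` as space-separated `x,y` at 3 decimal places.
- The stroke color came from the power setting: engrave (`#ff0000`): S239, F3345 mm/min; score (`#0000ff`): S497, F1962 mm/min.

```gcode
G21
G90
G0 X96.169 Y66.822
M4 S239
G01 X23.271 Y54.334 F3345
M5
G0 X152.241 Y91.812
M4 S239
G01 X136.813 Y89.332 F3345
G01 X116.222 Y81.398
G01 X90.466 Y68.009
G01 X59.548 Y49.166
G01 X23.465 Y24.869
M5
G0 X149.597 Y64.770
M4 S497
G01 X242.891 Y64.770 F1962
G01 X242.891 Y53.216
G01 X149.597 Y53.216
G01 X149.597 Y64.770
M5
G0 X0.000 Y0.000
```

y_svg = 120.827 − y_m.

[1] S239→`#ff0000` (engrave); open run; points: 96.169,54.005 23.271,66.493

[2] S239→`#ff0000` (engrave); open run; points: 152.241,29.015 136.813,31.495 116.222,39.429 90.466,52.818 59.548,71.661 23.465,95.958

[3] S497→`#0000ff` (score); closed run; points: 149.597,56.057 242.891,56.057 242.891,67.611 149.597,67.611

<svg xmlns="http://www.w3.org/2000/svg" width="279.582mm" height="120.827mm" viewBox="0 0 279.582 120.827">
  <polyline points="96.169,54.005 23.271,66.493" fill="none" stroke="#ff0000"/>
  <polyline points="152.241,29.015 136.813,31.495 116.222,39.429 90.466,52.818 59.548,71.661 23.465,95.958" fill="none" stroke="#ff0000"/>
  <polygon points="149.597,56.057 242.891,56.057 242.891,67.611 149.597,67.611" fill="none" stroke="#0000ff"/>
</svg>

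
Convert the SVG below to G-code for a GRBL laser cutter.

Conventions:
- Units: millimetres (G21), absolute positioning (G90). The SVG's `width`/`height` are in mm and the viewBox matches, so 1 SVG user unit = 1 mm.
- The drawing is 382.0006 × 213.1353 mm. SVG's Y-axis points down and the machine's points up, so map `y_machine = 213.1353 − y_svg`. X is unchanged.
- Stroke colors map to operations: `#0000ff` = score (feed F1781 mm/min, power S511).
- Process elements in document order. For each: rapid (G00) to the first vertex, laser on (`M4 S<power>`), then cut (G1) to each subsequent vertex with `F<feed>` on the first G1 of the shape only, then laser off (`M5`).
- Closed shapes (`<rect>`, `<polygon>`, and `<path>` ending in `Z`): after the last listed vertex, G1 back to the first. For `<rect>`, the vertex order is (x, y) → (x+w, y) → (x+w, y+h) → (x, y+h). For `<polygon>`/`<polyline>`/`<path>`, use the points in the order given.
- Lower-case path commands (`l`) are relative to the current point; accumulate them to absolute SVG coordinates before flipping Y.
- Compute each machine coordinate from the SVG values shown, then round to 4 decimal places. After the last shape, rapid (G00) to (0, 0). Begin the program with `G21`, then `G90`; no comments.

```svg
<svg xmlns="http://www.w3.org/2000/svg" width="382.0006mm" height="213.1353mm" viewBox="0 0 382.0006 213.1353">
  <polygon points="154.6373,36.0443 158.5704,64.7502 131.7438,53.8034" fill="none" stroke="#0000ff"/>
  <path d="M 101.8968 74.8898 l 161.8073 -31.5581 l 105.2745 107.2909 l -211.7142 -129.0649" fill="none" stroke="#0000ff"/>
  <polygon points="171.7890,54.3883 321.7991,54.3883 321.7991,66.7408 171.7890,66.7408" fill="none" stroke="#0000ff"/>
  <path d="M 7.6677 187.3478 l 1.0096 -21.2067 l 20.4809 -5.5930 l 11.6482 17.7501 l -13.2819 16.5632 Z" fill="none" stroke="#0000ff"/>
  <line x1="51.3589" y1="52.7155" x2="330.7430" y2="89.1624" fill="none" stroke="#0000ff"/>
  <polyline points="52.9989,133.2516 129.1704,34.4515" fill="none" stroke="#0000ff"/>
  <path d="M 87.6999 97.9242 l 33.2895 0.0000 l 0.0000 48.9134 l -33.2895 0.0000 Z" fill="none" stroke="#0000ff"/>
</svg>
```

G21
G90
G00 X154.6373 Y177.0910
M4 S511
G1 X158.5704 Y148.3851 F1781
G1 X131.7438 Y159.3319
G1 X154.6373 Y177.0910
M5
G00 X101.8968 Y138.2455
M4 S511
G1 X263.7041 Y169.8036 F1781
G1 X368.9786 Y62.5127
G1 X157.2644 Y191.5776
M5
G00 X171.7890 Y158.7470
M4 S511
G1 X321.7991 Y158.7470 F1781
G1 X321.7991 Y146.3945
G1 X171.7890 Y146.3945
G1 X171.7890 Y158.7470
M5
G00 X7.6677 Y25.7875
M4 S511
G1 X8.6773 Y46.9942 F1781
G1 X29.1582 Y52.5872
G1 X40.8064 Y34.8371
G1 X27.5245 Y18.2739
G1 X7.6677 Y25.7875
M5
G00 X51.3589 Y160.4198
M4 S511
G1 X330.7430 Y123.9729 F1781
M5
G00 X52.9989 Y79.8837
M4 S511
G1 X129.1704 Y178.6838 F1781
M5
G00 X87.6999 Y115.2111
M4 S511
G1 X120.9894 Y115.2111 F1781
G1 X120.9894 Y66.2977
G1 X87.6999 Y66.2977
G1 X87.6999 Y115.2111
M5
G00 X0.0000 Y0.0000

Since the viewBox matches the mm dimensions, user units are millimetres directly. The only transform is the Y-flip y_m = 213.1353 − y_svg.

Shape 1 is a regular polygon drawn with `<polygon>`. Its stroke #0000ff means score at S511, F1781. After flipping Y the toolpath is (154.6373,177.0910) → (158.5704,148.3851) → (131.7438,159.3319) → (154.6373,177.0910), returning to the start.

Shape 2 is a open polyline drawn with `<path>`. Its stroke #0000ff means score at S511, F1781. After flipping Y the toolpath is (101.8968,138.2455) → (263.7041,169.8036) → (368.9786,62.5127) → (157.2644,191.5776).

Shape 3 is a rectangle drawn with `<polygon>`. Its stroke #0000ff means score at S511, F1781. After flipping Y the toolpath is (171.7890,158.7470) → (321.7991,158.7470) → (321.7991,146.3945) → (171.7890,146.3945) → (171.7890,158.7470), returning to the start.

Shape 4 is a regular polygon drawn with `<path>`. Its stroke #0000ff means score at S511, F1781. After flipping Y the toolpath is (7.6677,25.7875) → (8.6773,46.9942) → (29.1582,52.5872) → (40.8064,34.8371) → (27.5245,18.2739) → (7.6677,25.7875), returning to the start.

Shape 5 is a line segment drawn with `<line>`. Its stroke #0000ff means score at S511, F1781. After flipping Y the toolpath is (51.3589,160.4198) → (330.7430,123.9729).

Shape 6 is a line segment drawn with `<polyline>`. Its stroke #0000ff means score at S511, F1781. After flipping Y the toolpath is (52.9989,79.8837) → (129.1704,178.6838).

Shape 7 is a rectangle drawn with `<path>`. Its stroke #0000ff means score at S511, F1781. After flipping Y the toolpath is (87.6999,115.2111) → (120.9894,115.2111) → (120.9894,66.2977) → (87.6999,66.2977) → (87.6999,115.2111), returning to the start.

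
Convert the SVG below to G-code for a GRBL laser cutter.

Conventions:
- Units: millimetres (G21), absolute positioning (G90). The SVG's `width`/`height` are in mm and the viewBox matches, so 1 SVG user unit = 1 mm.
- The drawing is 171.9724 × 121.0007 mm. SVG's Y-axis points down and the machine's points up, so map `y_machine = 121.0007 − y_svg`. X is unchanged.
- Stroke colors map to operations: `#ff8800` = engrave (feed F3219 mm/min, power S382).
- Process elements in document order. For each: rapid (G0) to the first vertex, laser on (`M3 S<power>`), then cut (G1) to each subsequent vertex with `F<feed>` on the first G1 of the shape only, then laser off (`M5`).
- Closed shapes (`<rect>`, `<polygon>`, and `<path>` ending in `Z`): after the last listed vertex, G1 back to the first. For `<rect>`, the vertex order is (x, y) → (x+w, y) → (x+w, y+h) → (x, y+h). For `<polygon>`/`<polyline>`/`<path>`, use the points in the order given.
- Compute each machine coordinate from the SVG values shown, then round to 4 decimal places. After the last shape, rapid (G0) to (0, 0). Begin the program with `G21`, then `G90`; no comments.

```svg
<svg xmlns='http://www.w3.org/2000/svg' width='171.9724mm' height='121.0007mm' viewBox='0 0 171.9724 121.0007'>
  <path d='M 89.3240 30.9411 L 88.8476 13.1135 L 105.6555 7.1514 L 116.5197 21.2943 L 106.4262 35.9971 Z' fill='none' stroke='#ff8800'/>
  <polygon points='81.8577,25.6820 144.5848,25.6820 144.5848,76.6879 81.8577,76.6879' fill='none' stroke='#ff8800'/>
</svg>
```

viewBox `0 0 171.9724 121.0007` with mm width/height → 1 unit = 1 mm. Flip: y_m = 121.0007 − y_svg.

**Shape 1** — `<path>` regular polygon, stroke `#ff8800` → engrave (S382, F3219). Machine vertices: (89.3240,90.0596) → (88.8476,107.8872) → (105.6555,113.8493) → (116.5197,99.7064) → (106.4262,85.0036) → (89.3240,90.0596). Closed: final G1 returns to the first vertex.

**Shape 2** — `<polygon>` rectangle, stroke `#ff8800` → engrave (S382, F3219). Machine vertices: (81.8577,95.3187) → (144.5848,95.3187) → (144.5848,44.3128) → (81.8577,44.3128) → (81.8577,95.3187). Closed: final G1 returns to the first vertex.

G21
G90
G0 X89.3240 Y90.0596
M3 S382
G1 X88.8476 Y107.8872 F3219
G1 X105.6555 Y113.8493
G1 X116.5197 Y99.7064
G1 X106.4262 Y85.0036
G1 X89.3240 Y90.0596
M5
G0 X81.8577 Y95.3187
M3 S382
G1 X144.5848 Y95.3187 F3219
G1 X144.5848 Y44.3128
G1 X81.8577 Y44.3128
G1 X81.8577 Y95.3187
M5
G0 X0.0000 Y0.0000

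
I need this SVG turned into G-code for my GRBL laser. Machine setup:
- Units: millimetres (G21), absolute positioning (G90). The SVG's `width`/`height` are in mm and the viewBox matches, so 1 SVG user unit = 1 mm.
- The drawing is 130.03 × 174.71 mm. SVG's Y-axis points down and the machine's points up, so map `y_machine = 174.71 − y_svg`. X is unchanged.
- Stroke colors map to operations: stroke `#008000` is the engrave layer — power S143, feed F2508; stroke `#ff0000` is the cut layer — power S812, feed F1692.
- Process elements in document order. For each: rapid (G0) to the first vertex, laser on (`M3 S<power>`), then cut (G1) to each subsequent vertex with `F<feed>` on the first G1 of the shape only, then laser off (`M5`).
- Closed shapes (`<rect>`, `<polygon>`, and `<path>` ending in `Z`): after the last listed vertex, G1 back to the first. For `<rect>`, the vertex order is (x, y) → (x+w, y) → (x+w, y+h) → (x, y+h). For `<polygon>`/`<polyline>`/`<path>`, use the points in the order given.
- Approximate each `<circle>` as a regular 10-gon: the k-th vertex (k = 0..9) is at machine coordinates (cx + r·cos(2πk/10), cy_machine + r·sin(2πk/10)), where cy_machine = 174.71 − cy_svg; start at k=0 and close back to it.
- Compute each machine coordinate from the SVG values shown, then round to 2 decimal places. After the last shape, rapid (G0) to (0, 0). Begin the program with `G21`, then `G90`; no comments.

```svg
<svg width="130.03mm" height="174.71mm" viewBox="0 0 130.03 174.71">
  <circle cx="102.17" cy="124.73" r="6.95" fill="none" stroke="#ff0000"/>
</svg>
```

G21
G90
G0 X109.12 Y49.98
M3 S812
G1 X107.79 Y54.07 F1692
G1 X104.32 Y56.59
G1 X100.02 Y56.59
G1 X96.55 Y54.07
G1 X95.22 Y49.98
G1 X96.55 Y45.89
G1 X100.02 Y43.37
G1 X104.32 Y43.37
G1 X107.79 Y45.89
G1 X109.12 Y49.98
M5
G0 X0.00 Y0.00

1 u = 1 mm; y_m = 174.71 − y.

[1] `<circle>` circle, #ff0000→cut S812 F1692: (109.12,49.98) → (107.79,54.07) → (104.32,56.59) → (100.02,56.59) → (96.55,54.07) → (95.22,49.98) → (96.55,45.89) → (100.02,43.37) → (104.32,43.37) → (107.79,45.89) → (109.12,49.98) (closed)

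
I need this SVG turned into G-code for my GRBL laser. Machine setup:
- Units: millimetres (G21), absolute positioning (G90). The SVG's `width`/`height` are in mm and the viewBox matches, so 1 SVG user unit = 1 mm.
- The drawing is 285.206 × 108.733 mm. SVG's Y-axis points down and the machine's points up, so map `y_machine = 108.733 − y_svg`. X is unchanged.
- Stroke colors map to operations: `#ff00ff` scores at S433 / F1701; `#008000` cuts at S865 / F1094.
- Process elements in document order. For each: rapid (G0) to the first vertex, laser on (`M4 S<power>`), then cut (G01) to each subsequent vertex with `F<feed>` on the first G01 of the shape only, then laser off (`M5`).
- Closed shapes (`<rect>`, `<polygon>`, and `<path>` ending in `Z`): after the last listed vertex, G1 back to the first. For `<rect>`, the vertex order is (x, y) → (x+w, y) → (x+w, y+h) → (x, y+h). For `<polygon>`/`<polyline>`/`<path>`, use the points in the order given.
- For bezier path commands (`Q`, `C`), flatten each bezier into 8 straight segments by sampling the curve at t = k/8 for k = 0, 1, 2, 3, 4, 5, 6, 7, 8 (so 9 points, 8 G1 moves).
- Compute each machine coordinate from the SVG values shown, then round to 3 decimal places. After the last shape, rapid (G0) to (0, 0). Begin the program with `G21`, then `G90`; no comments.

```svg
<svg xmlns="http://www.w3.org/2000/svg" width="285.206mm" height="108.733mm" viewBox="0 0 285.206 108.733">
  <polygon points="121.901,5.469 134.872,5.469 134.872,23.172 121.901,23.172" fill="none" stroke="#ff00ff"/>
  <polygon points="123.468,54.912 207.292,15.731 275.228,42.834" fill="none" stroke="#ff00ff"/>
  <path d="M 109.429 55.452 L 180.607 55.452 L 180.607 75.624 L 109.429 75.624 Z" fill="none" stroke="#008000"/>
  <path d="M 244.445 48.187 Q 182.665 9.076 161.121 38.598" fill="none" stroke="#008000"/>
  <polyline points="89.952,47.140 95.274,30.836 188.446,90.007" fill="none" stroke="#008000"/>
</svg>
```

G21
G90
G0 X121.901 Y103.264
M4 S433
G01 X134.872 Y103.264 F1701
G01 X134.872 Y85.561
G01 X121.901 Y85.561
G01 X121.901 Y103.264
M5
G0 X123.468 Y53.821
M4 S433
G01 X207.292 Y93.002 F1701
G01 X275.228 Y65.899
G01 X123.468 Y53.821
M5
G0 X109.429 Y53.281
M4 S865
G01 X180.607 Y53.281 F1094
G01 X180.607 Y33.109
G01 X109.429 Y33.109
G01 X109.429 Y53.281
M5
G0 X244.445 Y60.546
M4 S865
G01 X229.629 Y69.251 F1094
G01 X216.070 Y75.812
G01 X203.768 Y80.228
G01 X192.724 Y82.499
G01 X182.937 Y82.625
G01 X174.408 Y80.606
G01 X167.136 Y76.443
G01 X161.121 Y70.135
M5
G0 X89.952 Y61.593
M4 S865
G01 X95.274 Y77.897 F1094
G01 X188.446 Y18.726
M5
G0 X0.000 Y0.000

viewBox `0 0 285.206 108.733` with mm width/height → 1 unit = 1 mm. Flip: y_m = 108.733 − y_svg.

**Shape 1** — `<polygon>` rectangle, stroke `#ff00ff` → score (S433, F1701). Machine vertices: (121.901,103.264) → (134.872,103.264) → (134.872,85.561) → (121.901,85.561) → (121.901,103.264). Closed: final G1 returns to the first vertex.

**Shape 2** — `<polygon>` closed polygon, stroke `#ff00ff` → score (S433, F1701). Machine vertices: (123.468,53.821) → (207.292,93.002) → (275.228,65.899) → (123.468,53.821). Closed: final G1 returns to the first vertex.

**Shape 3** — `<path>` rectangle, stroke `#008000` → cut (S865, F1094). Machine vertices: (109.429,53.281) → (180.607,53.281) → (180.607,33.109) → (109.429,33.109) → (109.429,53.281). Closed: final G1 returns to the first vertex.

**Shape 4** — `<path>` quadratic bezier, stroke `#008000` → cut (S865, F1094). Control points (SVG): P0=(244.445,48.187), P1=(182.665,9.076), P2=(161.121,38.598); sampled at t=k/8. Machine vertices: (244.445,60.546) → (229.629,69.251) → (216.070,75.812) → (203.768,80.228) → (192.724,82.499) → (182.937,82.625) → (174.408,80.606) → (167.136,76.443) → (161.121,70.135). Open path.

**Shape 5** — `<polyline>` open polyline, stroke `#008000` → cut (S865, F1094). Machine vertices: (89.952,61.593) → (95.274,77.897) → (188.446,18.726). Open path.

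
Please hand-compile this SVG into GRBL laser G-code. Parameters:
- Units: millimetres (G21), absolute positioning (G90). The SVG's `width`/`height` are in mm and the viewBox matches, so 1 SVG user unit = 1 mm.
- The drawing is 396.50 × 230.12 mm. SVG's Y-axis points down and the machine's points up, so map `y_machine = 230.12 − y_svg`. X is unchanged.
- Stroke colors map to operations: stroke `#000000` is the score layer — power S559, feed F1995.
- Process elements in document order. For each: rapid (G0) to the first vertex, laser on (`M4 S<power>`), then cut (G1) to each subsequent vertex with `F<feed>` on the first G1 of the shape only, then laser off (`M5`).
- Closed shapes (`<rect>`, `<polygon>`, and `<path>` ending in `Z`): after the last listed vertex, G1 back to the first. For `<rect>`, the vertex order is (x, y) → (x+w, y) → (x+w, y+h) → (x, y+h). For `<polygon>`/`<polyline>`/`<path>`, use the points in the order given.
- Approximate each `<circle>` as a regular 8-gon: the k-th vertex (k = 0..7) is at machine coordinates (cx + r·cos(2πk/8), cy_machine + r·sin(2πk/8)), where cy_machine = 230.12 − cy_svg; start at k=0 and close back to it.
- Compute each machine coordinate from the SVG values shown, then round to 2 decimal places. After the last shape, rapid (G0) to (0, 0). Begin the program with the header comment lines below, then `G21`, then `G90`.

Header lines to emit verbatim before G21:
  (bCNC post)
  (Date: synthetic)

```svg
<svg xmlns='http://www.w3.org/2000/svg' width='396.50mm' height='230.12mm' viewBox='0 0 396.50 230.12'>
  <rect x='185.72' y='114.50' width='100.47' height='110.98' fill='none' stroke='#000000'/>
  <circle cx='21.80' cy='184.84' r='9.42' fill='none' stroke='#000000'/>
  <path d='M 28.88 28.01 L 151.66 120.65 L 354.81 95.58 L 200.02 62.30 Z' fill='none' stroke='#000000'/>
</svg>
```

Since the viewBox matches the mm dimensions, user units are millimetres directly. The only transform is the Y-flip y_m = 230.12 − y_svg.

Shape 1 is a rectangle drawn with `<rect>`. Its stroke #000000 means score at S559, F1995. After flipping Y the toolpath is (185.72,115.62) → (286.19,115.62) → (286.19,4.64) → (185.72,4.64) → (185.72,115.62), returning to the start.

Shape 2 is a circle drawn with `<circle>`. Its stroke #000000 means score at S559, F1995. After flipping Y the toolpath is (31.22,45.28) → (28.46,51.94) → (21.80,54.70) → (15.14,51.94) → (12.38,45.28) → (15.14,38.62) → (21.80,35.86) → (28.46,38.62) → (31.22,45.28), returning to the start.

Shape 3 is a closed polygon drawn with `<path>`. Its stroke #000000 means score at S559, F1995. After flipping Y the toolpath is (28.88,202.11) → (151.66,109.47) → (354.81,134.54) → (200.02,167.82) → (28.88,202.11), returning to the start.

(bCNC post)
(Date: synthetic)
G21
G90
G0 X185.72 Y115.62
M4 S559
G1 X286.19 Y115.62 F1995
G1 X286.19 Y4.64
G1 X185.72 Y4.64
G1 X185.72 Y115.62
M5
G0 X31.22 Y45.28
M4 S559
G1 X28.46 Y51.94 F1995
G1 X21.80 Y54.70
G1 X15.14 Y51.94
G1 X12.38 Y45.28
G1 X15.14 Y38.62
G1 X21.80 Y35.86
G1 X28.46 Y38.62
G1 X31.22 Y45.28
M5
G0 X28.88 Y202.11
M4 S559
G1 X151.66 Y109.47 F1995
G1 X354.81 Y134.54
G1 X200.02 Y167.82
G1 X28.88 Y202.11
M5
G0 X0.00 Y0.00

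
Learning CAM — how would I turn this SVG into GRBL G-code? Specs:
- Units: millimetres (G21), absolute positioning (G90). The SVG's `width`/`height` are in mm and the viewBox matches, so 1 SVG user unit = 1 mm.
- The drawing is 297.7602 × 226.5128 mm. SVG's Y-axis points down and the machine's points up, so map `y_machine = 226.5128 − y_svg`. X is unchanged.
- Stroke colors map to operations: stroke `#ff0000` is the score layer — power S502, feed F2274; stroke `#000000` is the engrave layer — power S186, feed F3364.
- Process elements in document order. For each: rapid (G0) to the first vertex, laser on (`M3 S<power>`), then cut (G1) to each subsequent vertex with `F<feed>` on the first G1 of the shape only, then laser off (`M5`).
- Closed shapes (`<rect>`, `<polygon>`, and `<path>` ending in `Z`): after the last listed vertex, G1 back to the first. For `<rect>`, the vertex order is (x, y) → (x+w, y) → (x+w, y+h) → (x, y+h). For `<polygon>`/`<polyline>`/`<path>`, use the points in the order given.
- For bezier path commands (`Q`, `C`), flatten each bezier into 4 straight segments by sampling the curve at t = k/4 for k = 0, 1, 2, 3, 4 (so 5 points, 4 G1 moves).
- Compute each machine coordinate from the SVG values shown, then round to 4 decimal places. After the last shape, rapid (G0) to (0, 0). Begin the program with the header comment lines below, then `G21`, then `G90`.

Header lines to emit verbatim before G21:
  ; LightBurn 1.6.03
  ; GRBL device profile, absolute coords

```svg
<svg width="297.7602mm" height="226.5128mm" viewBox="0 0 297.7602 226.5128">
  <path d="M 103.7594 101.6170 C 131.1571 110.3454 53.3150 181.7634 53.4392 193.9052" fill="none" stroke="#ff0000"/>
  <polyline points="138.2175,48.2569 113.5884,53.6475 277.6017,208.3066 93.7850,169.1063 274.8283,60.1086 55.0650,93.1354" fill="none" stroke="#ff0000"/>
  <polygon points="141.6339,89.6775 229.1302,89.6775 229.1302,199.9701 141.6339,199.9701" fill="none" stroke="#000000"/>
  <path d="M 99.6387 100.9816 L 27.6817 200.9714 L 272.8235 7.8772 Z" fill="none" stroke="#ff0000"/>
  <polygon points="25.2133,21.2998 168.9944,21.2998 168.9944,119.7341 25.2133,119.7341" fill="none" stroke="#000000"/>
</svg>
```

; LightBurn 1.6.03
; GRBL device profile, absolute coords
G21
G90
G0 X103.7594 Y124.8958
M3 S502
G1 X107.4378 Y108.5009 F2274
G1 X88.8269 Y80.0317
G1 X65.1021 Y50.9225
G1 X53.4392 Y32.6076
M5
G0 X138.2175 Y178.2559
M3 S502
G1 X113.5884 Y172.8653 F2274
G1 X277.6017 Y18.2062
G1 X93.7850 Y57.4065
G1 X274.8283 Y166.4042
G1 X55.0650 Y133.3774
M5
G0 X141.6339 Y136.8353
M3 S186
G1 X229.1302 Y136.8353 F3364
G1 X229.1302 Y26.5427
G1 X141.6339 Y26.5427
G1 X141.6339 Y136.8353
M5
G0 X99.6387 Y125.5312
M3 S502
G1 X27.6817 Y25.5414 F2274
G1 X272.8235 Y218.6356
G1 X99.6387 Y125.5312
M5
G0 X25.2133 Y205.2130
M3 S186
G1 X168.9944 Y205.2130 F3364
G1 X168.9944 Y106.7787
G1 X25.2133 Y106.7787
G1 X25.2133 Y205.2130
M5
G0 X0.0000 Y0.0000

Since the viewBox matches the mm dimensions, user units are millimetres directly. The only transform is the Y-flip y_m = 226.5128 − y_svg.

Shape 1 is a cubic bezier drawn with `<path>`. Its stroke #ff0000 means score at S502, F2274. After flipping Y the toolpath is (103.7594,124.8958) → (107.4378,108.5009) → (88.8269,80.0317) → (65.1021,50.9225) → (53.4392,32.6076).

Shape 2 is a open polyline drawn with `<polyline>`. Its stroke #ff0000 means score at S502, F2274. After flipping Y the toolpath is (138.2175,178.2559) → (113.5884,172.8653) → (277.6017,18.2062) → (93.7850,57.4065) → (274.8283,166.4042) → (55.0650,133.3774).

Shape 3 is a rectangle drawn with `<polygon>`. Its stroke #000000 means engrave at S186, F3364. After flipping Y the toolpath is (141.6339,136.8353) → (229.1302,136.8353) → (229.1302,26.5427) → (141.6339,26.5427) → (141.6339,136.8353), returning to the start.

Shape 4 is a closed polygon drawn with `<path>`. Its stroke #ff0000 means score at S502, F2274. After flipping Y the toolpath is (99.6387,125.5312) → (27.6817,25.5414) → (272.8235,218.6356) → (99.6387,125.5312), returning to the start.

Shape 5 is a rectangle drawn with `<polygon>`. Its stroke #000000 means engrave at S186, F3364. After flipping Y the toolpath is (25.2133,205.2130) → (168.9944,205.2130) → (168.9944,106.7787) → (25.2133,106.7787) → (25.2133,205.2130), returning to the start.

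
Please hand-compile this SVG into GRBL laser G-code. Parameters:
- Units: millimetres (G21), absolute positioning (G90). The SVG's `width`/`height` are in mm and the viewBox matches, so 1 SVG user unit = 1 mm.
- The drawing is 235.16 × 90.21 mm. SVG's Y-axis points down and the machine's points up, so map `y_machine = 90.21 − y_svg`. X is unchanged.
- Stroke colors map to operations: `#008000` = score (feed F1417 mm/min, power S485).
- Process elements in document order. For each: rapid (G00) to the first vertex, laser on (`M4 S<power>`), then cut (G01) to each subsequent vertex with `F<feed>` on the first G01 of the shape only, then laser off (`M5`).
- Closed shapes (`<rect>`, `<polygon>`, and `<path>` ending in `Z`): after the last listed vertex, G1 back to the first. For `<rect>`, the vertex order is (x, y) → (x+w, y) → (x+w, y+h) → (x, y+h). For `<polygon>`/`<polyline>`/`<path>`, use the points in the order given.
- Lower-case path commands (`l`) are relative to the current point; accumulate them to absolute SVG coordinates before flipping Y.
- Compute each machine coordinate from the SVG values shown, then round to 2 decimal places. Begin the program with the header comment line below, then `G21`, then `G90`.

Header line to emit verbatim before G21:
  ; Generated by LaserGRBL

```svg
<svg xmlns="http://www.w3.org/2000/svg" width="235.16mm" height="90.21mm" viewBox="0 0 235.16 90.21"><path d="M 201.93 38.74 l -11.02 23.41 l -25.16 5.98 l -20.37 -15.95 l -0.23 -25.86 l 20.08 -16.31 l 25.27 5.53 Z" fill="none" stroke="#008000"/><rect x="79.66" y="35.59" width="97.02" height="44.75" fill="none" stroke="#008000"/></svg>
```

; Generated by LaserGRBL
G21
G90
G00 X201.93 Y51.47
M4 S485
G01 X190.91 Y28.06 F1417
G01 X165.75 Y22.08
G01 X145.38 Y38.03
G01 X145.15 Y63.89
G01 X165.23 Y80.20
G01 X190.50 Y74.67
G01 X201.93 Y51.47
M5
G00 X79.66 Y54.62
M4 S485
G01 X176.68 Y54.62 F1417
G01 X176.68 Y9.87
G01 X79.66 Y9.87
G01 X79.66 Y54.62
M5

Since the viewBox matches the mm dimensions, user units are millimetres directly. The only transform is the Y-flip y_m = 90.21 − y_svg.

Shape 1 is a regular polygon drawn with `<path>`. Its stroke #008000 means score at S485, F1417. After flipping Y the toolpath is (201.93,51.47) → (190.91,28.06) → (165.75,22.08) → (145.38,38.03) → (145.15,63.89) → (165.23,80.20) → (190.50,74.67) → (201.93,51.47), returning to the start.

Shape 2 is a rectangle drawn with `<rect>`. Its stroke #008000 means score at S485, F1417. After flipping Y the toolpath is (79.66,54.62) → (176.68,54.62) → (176.68,9.87) → (79.66,9.87) → (79.66,54.62), returning to the start.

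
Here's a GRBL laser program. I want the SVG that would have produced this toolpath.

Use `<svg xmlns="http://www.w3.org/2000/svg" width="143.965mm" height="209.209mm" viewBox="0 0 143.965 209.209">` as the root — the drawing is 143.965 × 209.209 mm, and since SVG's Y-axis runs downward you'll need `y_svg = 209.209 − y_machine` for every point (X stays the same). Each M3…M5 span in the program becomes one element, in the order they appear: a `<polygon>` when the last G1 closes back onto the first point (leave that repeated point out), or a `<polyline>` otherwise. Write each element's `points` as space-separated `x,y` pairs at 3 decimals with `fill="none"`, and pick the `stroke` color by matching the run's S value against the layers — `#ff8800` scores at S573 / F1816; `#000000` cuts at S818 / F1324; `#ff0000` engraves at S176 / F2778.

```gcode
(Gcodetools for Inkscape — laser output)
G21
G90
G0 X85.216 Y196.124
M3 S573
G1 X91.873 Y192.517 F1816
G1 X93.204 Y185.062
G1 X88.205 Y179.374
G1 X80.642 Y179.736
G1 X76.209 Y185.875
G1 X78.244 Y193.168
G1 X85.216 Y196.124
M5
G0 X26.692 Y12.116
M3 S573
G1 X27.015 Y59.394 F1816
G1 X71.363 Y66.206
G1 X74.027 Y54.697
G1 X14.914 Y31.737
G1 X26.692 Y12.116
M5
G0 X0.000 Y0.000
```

<svg xmlns="http://www.w3.org/2000/svg" width="143.965mm" height="209.209mm" viewBox="0 0 143.965 209.209">
  <polygon points="85.216,13.085 91.873,16.692 93.204,24.147 88.205,29.835 80.642,29.473 76.209,23.334 78.244,16.041" fill="none" stroke="#ff8800"/>
  <polygon points="26.692,197.093 27.015,149.815 71.363,143.003 74.027,154.512 14.914,177.472" fill="none" stroke="#ff8800"/>
</svg>

Machine Y-up, SVG Y-down with viewBox height 209.209, so y_svg = 209.209 − y_machine; X carries over. Every run uses S573, so all elements get stroke `#ff8800` (score).

Run 1: The run returns to its start, so emit a `<polygon>` with points (Y-flipped): 85.216,13.085 91.873,16.692 93.204,24.147 88.205,29.835 80.642,29.473 76.209,23.334 78.244,16.041.

Run 2: The run returns to its start, so emit a `<polygon>` with points (Y-flipped): 26.692,197.093 27.015,149.815 71.363,143.003 74.027,154.512 14.914,177.472.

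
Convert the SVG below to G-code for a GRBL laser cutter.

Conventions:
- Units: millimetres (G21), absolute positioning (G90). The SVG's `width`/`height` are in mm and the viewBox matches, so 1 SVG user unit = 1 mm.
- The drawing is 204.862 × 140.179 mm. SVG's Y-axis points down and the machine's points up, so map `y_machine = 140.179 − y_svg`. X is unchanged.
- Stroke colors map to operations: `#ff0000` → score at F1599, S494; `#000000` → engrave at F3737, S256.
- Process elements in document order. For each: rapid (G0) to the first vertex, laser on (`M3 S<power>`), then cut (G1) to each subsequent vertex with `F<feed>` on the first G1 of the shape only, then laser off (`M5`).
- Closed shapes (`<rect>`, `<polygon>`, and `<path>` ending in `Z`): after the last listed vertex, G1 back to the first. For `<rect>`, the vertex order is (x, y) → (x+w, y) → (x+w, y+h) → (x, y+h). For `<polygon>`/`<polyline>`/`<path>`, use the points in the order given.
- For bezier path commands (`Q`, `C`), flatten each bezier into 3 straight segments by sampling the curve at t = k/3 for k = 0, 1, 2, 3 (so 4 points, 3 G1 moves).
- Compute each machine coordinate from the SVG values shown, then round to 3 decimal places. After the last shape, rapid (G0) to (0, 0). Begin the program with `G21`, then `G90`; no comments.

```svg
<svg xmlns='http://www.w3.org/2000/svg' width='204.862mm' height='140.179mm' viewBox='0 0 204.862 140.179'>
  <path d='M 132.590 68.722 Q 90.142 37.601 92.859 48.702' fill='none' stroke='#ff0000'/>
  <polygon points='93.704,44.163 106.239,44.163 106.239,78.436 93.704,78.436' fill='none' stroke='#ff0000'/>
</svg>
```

G21
G90
G0 X132.590 Y71.457
M3 S494
G1 X109.310 Y87.513 F1599
G1 X96.066 Y94.186
G1 X92.859 Y91.477
M5
G0 X93.704 Y96.016
M3 S494
G1 X106.239 Y96.016 F1599
G1 X106.239 Y61.743
G1 X93.704 Y61.743
G1 X93.704 Y96.016
M5
G0 X0.000 Y0.000

Since the viewBox matches the mm dimensions, user units are millimetres directly. The only transform is the Y-flip y_m = 140.179 − y_svg.

Shape 1 is a quadratic bezier drawn with `<path>`. Its stroke #ff0000 means score at S494, F1599. After flipping Y the toolpath is (132.590,71.457) → (109.310,87.513) → (96.066,94.186) → (92.859,91.477).

Shape 2 is a rectangle drawn with `<polygon>`. Its stroke #ff0000 means score at S494, F1599. After flipping Y the toolpath is (93.704,96.016) → (106.239,96.016) → (106.239,61.743) → (93.704,61.743) → (93.704,96.016), returning to the start.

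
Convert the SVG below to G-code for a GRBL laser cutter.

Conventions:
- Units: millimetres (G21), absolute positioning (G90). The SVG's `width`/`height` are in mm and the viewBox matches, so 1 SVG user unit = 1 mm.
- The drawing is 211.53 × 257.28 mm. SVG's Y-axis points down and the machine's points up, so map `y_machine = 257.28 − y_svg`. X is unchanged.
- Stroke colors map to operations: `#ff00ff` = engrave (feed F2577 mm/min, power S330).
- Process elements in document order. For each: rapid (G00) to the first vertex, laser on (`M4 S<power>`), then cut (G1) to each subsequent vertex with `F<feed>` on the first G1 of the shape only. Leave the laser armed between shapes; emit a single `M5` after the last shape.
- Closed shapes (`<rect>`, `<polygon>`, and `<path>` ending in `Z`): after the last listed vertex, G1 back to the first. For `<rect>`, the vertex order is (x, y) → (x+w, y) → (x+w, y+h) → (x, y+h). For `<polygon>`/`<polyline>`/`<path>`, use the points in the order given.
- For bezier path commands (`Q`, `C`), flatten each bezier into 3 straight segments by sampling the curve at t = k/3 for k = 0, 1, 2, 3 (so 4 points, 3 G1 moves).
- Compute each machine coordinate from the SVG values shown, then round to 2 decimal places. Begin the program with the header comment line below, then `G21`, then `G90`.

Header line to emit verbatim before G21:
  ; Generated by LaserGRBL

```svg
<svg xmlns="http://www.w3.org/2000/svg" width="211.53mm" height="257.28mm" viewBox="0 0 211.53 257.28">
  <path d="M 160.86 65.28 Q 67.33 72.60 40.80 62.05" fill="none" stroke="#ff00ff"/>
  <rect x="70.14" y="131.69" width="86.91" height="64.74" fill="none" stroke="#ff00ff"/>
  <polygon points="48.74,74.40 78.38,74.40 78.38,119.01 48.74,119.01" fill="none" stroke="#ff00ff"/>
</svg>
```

; Generated by LaserGRBL
G21
G90
G00 X160.86 Y192.00
M4 S330
G1 X105.95 Y189.11 F2577
G1 X65.93 Y190.18
G1 X40.80 Y195.23
G00 X70.14 Y125.59
M4 S330
G1 X157.05 Y125.59 F2577
G1 X157.05 Y60.85
G1 X70.14 Y60.85
G1 X70.14 Y125.59
G00 X48.74 Y182.88
M4 S330
G1 X78.38 Y182.88 F2577
G1 X78.38 Y138.27
G1 X48.74 Y138.27
G1 X48.74 Y182.88
M5

viewBox `0 0 211.53 257.28` with mm width/height → 1 unit = 1 mm. Flip: y_m = 257.28 − y_svg.

**Shape 1** — `<path>` quadratic bezier, stroke `#ff00ff` → engrave (S330, F2577). Control points (SVG): P0=(160.86,65.28), P1=(67.33,72.60), P2=(40.80,62.05); sampled at t=k/3. Machine vertices: (160.86,192.00) → (105.95,189.11) → (65.93,190.18) → (40.80,195.23). Open path.

**Shape 2** — `<rect>` rectangle, stroke `#ff00ff` → engrave (S330, F2577). Machine vertices: (70.14,125.59) → (157.05,125.59) → (157.05,60.85) → (70.14,60.85) → (70.14,125.59). Closed: final G1 returns to the first vertex.

**Shape 3** — `<polygon>` rectangle, stroke `#ff00ff` → engrave (S330, F2577). Machine vertices: (48.74,182.88) → (78.38,182.88) → (78.38,138.27) → (48.74,138.27) → (48.74,182.88). Closed: final G1 returns to the first vertex.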